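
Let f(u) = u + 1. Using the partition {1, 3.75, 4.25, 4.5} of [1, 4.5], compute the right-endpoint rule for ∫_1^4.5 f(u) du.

17.0625

Subinterval widths: 2.75, 0.5, 0.25.
Right endpoints: 3.75, 4.25, 4.5.
f(3.75) = 4.75, f(4.25) = 5.25, f(4.5) = 5.5.
Sum = Σ Δu_i · f(u_i).
Sum = 17.0625.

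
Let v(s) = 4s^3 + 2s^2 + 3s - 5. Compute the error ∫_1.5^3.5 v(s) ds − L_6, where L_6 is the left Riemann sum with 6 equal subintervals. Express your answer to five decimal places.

Exact integral: ∫_1.5^3.5 v(s) ds ≈ 176.3333333.
L_6 ≈ 146.8518519.
Error ≈ 176.3333333 − 146.8518519 ≈ 29.48148.

29.48148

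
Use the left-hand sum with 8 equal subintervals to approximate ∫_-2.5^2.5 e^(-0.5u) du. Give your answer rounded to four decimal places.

Δu = (2.5 − (-2.5))/8 = 0.625.
Left endpoints: -2.5, -1.875, -1.25, -0.625, 0, 0.625, 1.25, 1.875.
f(-2.5) ≈ 3.4903, f(-1.875) ≈ 2.5536, f(-1.25) ≈ 1.8682, f(-0.625) ≈ 1.3668, f(0) ≈ 1.0000, f(0.625) ≈ 0.7316, f(1.25) ≈ 0.5353, f(1.875) ≈ 0.3916.
Sum = Δu · [f(-2.5) + f(-1.875) + f(-1.25) + ...].
Sum ≈ 7.4609.

7.4609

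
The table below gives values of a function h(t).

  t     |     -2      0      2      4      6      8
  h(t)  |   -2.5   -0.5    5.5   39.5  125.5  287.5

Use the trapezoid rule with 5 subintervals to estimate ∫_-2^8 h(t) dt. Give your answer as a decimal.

Δt = 2.
T_5 = (2/2)·[(-2.5) + 2·(-0.5) + 2·5.5 + 2·39.5 + 2·125.5 + 287.5] = 625.

625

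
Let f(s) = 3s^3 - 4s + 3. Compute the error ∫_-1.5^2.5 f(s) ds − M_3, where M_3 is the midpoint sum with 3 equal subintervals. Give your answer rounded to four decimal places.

Exact integral: ∫_-1.5^2.5 f(s) ds = 29.5.
M_3 ≈ 26.833333.
Error ≈ 29.5 − 26.833333 ≈ 2.6667.

2.6667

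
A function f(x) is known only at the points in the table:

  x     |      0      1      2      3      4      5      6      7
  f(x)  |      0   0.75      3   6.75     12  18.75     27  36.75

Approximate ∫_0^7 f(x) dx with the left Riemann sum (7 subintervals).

68.25

Δx = 1.
Sum = 1·[0 + 0.75 + 3 + 6.75 + 12 + 18.75 + 27] = 68.25.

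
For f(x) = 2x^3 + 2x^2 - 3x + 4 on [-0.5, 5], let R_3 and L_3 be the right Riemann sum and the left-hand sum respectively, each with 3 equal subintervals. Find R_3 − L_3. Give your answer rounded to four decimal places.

519.2917

R_3 ≈ 688.162037.
L_3 ≈ 168.870370.
R_3 − L_3 ≈ 519.2917.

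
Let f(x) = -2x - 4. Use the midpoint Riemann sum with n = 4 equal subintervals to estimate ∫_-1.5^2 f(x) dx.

Δx = (2 − (-1.5))/4 = 0.875.
Midpoints: -1.0625, -0.1875, 0.6875, 1.5625.
f(-1.0625) = -1.875, f(-0.1875) = -3.625, f(0.6875) = -5.375, f(1.5625) = -7.125.
Sum = Δx · [f(-1.0625) + f(-0.1875) + f(0.6875) + f(1.5625)].
Sum = -15.75.

-15.75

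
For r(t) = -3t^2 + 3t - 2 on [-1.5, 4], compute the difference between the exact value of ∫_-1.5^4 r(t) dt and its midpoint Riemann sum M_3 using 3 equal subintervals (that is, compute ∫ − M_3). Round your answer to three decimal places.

-4.622

Exact integral: ∫_-1.5^4 r(t) dt = -57.75.
M_3 ≈ -53.12847.
Error ≈ -57.75 − (-53.12847) ≈ -4.622.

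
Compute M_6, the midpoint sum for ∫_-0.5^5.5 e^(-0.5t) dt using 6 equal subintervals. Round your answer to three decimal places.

Δt = (5.5 − (-0.5))/6 = 1.
Midpoints: 0, 1, 2, 3, 4, 5.
f(0) ≈ 1.000, f(1) ≈ 0.607, f(2) ≈ 0.368, f(3) ≈ 0.223, f(4) ≈ 0.135, f(5) ≈ 0.082.
Sum = Δt · [f(0) + f(1) + f(2) + ...].
Sum ≈ 2.415.

2.415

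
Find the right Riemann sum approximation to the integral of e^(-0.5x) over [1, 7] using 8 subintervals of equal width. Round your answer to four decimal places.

0.9500

Δx = (7 − 1)/8 = 0.75.
Right endpoints: 1.75, 2.5, 3.25, 4, 4.75, 5.5, 6.25, 7.
f(1.75) ≈ 0.4169, f(2.5) ≈ 0.2865, f(3.25) ≈ 0.1969, f(4) ≈ 0.1353, f(4.75) ≈ 0.0930, f(5.5) ≈ 0.0639, f(6.25) ≈ 0.0439, f(7) ≈ 0.0302.
Sum = Δx · [f(1.75) + f(2.5) + f(3.25) + ...].
Sum ≈ 0.9500.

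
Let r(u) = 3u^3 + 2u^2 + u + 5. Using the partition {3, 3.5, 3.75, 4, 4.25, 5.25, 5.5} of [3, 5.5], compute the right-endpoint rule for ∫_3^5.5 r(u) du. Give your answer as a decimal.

898.765625

Subinterval widths: 0.5, 0.25, 0.25, 0.25, 1, 0.25.
Right endpoints: 3.5, 3.75, 4, 4.25, 5.25, 5.5.
r(3.5) = 161.625, r(3.75) = 195.078125, r(4) = 233, r(4.25) = 275.671875, r(5.25) = 499.484375, r(5.5) = 570.125.
Sum = Σ Δu_i · r(u_i).
Sum = 898.765625.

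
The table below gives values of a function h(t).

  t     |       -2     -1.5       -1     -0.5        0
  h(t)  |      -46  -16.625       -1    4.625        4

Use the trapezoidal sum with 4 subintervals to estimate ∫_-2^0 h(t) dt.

Δt = 0.5.
T_4 = (0.5/2)·[(-46) + 2·(-16.625) + 2·(-1) + 2·4.625 + 4] = -17.

-17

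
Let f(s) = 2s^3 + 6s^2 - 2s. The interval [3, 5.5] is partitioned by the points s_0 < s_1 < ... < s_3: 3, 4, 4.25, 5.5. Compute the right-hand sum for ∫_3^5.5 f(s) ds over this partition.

Subinterval widths: 1, 0.25, 1.25.
Right endpoints: 4, 4.25, 5.5.
f(4) = 216, f(4.25) = 253.40625, f(5.5) = 503.25.
Sum = Σ Δs_i · f(s_i).
Sum = 908.4140625.

908.4140625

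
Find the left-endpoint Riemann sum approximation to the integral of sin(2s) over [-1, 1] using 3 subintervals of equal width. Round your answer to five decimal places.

-0.60620

Δs = (1 − (-1))/3 = 2/3.
Left endpoints: -1, -1/3, 1/3.
f(-1) ≈ -0.90930, f(-1/3) ≈ -0.61837, f(1/3) ≈ 0.61837.
Sum = Δs · [f(-1) + f(-1/3) + f(1/3)].
Sum ≈ -0.60620.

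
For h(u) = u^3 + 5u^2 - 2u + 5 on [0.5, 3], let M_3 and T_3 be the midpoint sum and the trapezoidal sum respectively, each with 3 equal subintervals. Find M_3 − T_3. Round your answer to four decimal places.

-4.4488

M_3 ≈ 67.293113.
T_3 ≈ 71.741898.
M_3 − T_3 ≈ -4.4488.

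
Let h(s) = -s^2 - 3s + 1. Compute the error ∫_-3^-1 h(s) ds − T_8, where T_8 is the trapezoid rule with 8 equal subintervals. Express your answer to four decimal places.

Exact integral: ∫_-3^-1 h(s) ds ≈ 5.333333.
T_8 = 5.3125.
Error ≈ 5.333333 − 5.3125 ≈ 0.0208.

0.0208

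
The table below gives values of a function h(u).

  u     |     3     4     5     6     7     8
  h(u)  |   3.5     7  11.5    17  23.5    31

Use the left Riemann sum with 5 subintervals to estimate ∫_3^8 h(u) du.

Δu = 1.
Sum = 1·[3.5 + 7 + 11.5 + 17 + 23.5] = 62.5.

62.5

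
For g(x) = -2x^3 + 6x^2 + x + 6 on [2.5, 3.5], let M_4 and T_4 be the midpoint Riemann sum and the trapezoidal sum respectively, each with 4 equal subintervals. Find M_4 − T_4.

0.1875

M_4 = 8.0625.
T_4 = 7.875.
M_4 − T_4 = 0.1875.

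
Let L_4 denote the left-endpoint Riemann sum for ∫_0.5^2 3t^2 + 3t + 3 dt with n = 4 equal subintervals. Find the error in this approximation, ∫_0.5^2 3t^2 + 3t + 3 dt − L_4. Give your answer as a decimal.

Exact integral: ∫_0.5^2 f(t) dt = 18.
L_4 = 15.15234375.
Error = 18 − 15.15234375 = 2.84765625.

2.84765625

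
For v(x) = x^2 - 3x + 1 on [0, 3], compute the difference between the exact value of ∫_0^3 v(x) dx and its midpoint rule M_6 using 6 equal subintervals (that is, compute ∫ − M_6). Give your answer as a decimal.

0.0625

Exact integral: ∫_0^3 v(x) dx = -1.5.
M_6 = -1.5625.
Error = -1.5 − (-1.5625) = 0.0625.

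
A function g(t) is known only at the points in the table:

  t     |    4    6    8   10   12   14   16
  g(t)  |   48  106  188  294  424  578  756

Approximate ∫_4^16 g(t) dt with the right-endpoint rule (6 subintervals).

Δt = 2.
Sum = 2·[106 + 188 + 294 + 424 + 578 + 756] = 4692.

4692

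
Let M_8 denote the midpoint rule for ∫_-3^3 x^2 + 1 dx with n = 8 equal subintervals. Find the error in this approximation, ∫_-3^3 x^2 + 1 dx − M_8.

0.28125

Exact integral: ∫_-3^3 f(x) dx = 24.
M_8 = 23.71875.
Error = 24 − 23.71875 = 0.28125.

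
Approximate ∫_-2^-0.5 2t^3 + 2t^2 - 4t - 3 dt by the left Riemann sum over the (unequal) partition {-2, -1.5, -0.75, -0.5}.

-0.8671875

Subinterval widths: 0.5, 0.75, 0.25.
Left endpoints: -2, -1.5, -0.75.
f(-2) = -3, f(-1.5) = 0.75, f(-0.75) = 0.28125.
Sum = Σ Δt_i · f(t_i).
Sum = -0.8671875.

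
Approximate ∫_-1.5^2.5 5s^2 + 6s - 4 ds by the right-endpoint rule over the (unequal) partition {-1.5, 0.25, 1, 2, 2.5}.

Subinterval widths: 1.75, 0.75, 1, 0.5.
Right endpoints: 0.25, 1, 2, 2.5.
f(0.25) = -2.1875, f(1) = 7, f(2) = 28, f(2.5) = 42.25.
Sum = Σ Δs_i · f(s_i).
Sum = 50.546875.

50.546875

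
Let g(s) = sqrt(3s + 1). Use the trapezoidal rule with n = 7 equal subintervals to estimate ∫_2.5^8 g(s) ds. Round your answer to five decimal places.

Δs = (8 − 2.5)/7 = 11/14.
g(2.5) ≈ 2.91548, g(23/7) ≈ 3.29502, g(57/14) ≈ 3.63515, g(34/7) ≈ 3.94606, g(79/14) ≈ 4.23421, g(45/7) ≈ 4.50397, g(101/14) ≈ 4.75845, g(8) ≈ 5.00000.
T_7 = (Δs/2)·[g(s_0) + 2g(s_1) + ... + 2g(s_{6}) + g(s_7)].
Sum ≈ 22.25976.

22.25976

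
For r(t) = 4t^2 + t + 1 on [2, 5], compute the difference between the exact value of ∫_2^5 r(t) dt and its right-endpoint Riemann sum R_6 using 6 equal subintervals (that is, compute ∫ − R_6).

Exact integral: ∫_2^5 r(t) dt = 169.5.
R_6 = 191.75.
Error = 169.5 − 191.75 = -22.25.

-22.25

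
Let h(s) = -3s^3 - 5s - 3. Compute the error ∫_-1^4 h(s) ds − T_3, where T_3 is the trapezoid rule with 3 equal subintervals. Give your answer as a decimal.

31.25

Exact integral: ∫_-1^4 h(s) ds = -243.75.
T_3 = -275.
Error = -243.75 − (-275) = 31.25.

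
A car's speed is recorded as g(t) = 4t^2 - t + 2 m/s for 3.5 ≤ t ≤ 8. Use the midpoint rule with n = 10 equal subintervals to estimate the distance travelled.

Δt = (8 − 3.5)/10 = 0.45.
Midpoints: 3.725, 4.175, 4.625, 5.075, 5.525, 5.975, 6.425, 6.875, 7.325, 7.775.
g(3.725) = 53.7775, g(4.175) = 67.5475, g(4.625) = 82.9375, g(5.075) = 99.9475, g(5.525) = 118.5775, g(5.975) = 138.8275, g(6.425) = 160.6975, g(6.875) = 184.1875, g(7.325) = 209.2975, g(7.775) = 236.0275.
Sum = Δt · [g(3.725) + g(4.175) + g(4.625) + ...].
Sum = 608.32125.

608.32125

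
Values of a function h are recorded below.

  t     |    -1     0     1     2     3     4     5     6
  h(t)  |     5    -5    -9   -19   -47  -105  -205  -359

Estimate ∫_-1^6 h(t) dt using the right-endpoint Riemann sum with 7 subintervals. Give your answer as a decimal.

Δt = 1.
Sum = 1·[(-5) + (-9) + (-19) + (-47) + (-105) + (-205) + (-359)] = -749.

-749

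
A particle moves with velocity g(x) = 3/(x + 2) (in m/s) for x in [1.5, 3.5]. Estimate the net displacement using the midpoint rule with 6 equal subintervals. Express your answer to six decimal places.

Δx = (3.5 − 1.5)/6 = 1/3.
Midpoints: 5/3, 2, 7/3, 8/3, 3, 10/3.
g(5/3) = 9/11, g(2) = 0.75, g(7/3) = 9/13, g(8/3) = 9/14, g(3) = 0.6, g(10/3) = 0.5625.
Sum = Δx · [g(5/3) + g(2) + g(7/3) + ...].
Sum ≈ 1.355282.

1.355282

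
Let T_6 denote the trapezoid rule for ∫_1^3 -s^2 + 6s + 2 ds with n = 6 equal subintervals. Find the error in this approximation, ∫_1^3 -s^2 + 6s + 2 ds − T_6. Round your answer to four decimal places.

0.0370

Exact integral: ∫_1^3 f(s) ds ≈ 19.333333.
T_6 ≈ 19.296296.
Error ≈ 19.333333 − 19.296296 ≈ 0.0370.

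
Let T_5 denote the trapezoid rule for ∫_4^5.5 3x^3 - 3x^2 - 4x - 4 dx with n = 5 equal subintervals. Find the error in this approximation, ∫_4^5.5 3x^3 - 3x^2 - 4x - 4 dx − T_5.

-0.894375

Exact integral: ∫_4^5.5 f(x) dx = 357.421875.
T_5 = 358.31625.
Error = 357.421875 − 358.31625 = -0.894375.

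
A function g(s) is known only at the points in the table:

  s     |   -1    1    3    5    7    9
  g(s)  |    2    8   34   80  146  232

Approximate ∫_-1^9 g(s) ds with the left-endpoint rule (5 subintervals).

Δs = 2.
Sum = 2·[2 + 8 + 34 + 80 + 146] = 540.

540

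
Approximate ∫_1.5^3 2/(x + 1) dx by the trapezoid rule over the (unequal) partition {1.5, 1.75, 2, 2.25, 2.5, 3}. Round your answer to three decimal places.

0.942

Subinterval widths: 0.25, 0.25, 0.25, 0.25, 0.5.
f(1.5) = 0.8, f(1.75) = 8/11, f(2) = 2/3, f(2.25) = 8/13, f(2.5) = 4/7, f(3) = 0.5.
On each subinterval the trapezoid contributes (Δx_i/2)·[f(x_{i-1}) + f(x_i)].
Sum ≈ 0.942.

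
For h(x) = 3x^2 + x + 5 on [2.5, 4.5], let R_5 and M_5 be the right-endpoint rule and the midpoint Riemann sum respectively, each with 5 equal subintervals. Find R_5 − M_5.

R_5 = 101.46.
M_5 = 92.42.
R_5 − M_5 = 9.04.

9.04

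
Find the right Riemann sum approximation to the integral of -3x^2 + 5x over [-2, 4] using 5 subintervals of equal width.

Δx = (4 − (-2))/5 = 1.2.
Right endpoints: -0.8, 0.4, 1.6, 2.8, 4.
f(-0.8) = -5.92, f(0.4) = 1.52, f(1.6) = 0.32, f(2.8) = -9.52, f(4) = -28.
Sum = Δx · [f(-0.8) + f(0.4) + f(1.6) + f(2.8) + f(4)].
Sum = -49.92.

-49.92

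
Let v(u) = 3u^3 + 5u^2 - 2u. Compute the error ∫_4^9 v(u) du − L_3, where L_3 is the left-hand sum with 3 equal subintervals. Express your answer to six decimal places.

1778.009259

Exact integral: ∫_4^9 v(u) du ≈ 5772.08333333.
L_3 ≈ 3994.07407407.
Error ≈ 5772.08333333 − 3994.07407407 ≈ 1778.009259.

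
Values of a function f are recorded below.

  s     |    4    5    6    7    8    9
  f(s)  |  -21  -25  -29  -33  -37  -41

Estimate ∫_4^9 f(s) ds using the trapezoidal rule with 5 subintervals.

-155

Δs = 1.
T_5 = (1/2)·[(-21) + 2·(-25) + 2·(-29) + 2·(-33) + 2·(-37) + (-41)] = -155.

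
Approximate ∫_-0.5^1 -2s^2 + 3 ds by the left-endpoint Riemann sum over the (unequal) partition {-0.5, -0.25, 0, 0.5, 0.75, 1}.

3.9375

Subinterval widths: 0.25, 0.25, 0.5, 0.25, 0.25.
Left endpoints: -0.5, -0.25, 0, 0.5, 0.75.
f(-0.5) = 2.5, f(-0.25) = 2.875, f(0) = 3, f(0.5) = 2.5, f(0.75) = 1.875.
Sum = Σ Δs_i · f(s_i).
Sum = 3.9375.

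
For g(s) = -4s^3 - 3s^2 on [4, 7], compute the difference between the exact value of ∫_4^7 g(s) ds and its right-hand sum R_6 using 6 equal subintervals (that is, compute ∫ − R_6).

312.375

Exact integral: ∫_4^7 g(s) ds = -2424.
R_6 = -2736.375.
Error = -2424 − (-2736.375) = 312.375.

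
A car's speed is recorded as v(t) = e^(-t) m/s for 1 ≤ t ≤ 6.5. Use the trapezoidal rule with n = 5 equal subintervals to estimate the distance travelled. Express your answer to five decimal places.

Δt = (6.5 − 1)/5 = 1.1.
v(1) ≈ 0.36788, v(2.1) ≈ 0.12246, v(3.2) ≈ 0.04076, v(4.3) ≈ 0.01357, v(5.4) ≈ 0.00452, v(6.5) ≈ 0.00150.
T_5 = (Δt/2)·[v(t_0) + 2v(t_1) + ... + 2v(t_{4}) + v(t_5)].
Sum ≈ 0.40259.

0.40259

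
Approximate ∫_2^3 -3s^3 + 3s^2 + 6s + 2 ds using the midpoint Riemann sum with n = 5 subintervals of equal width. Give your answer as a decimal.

Δs = (3 − 2)/5 = 0.2.
Midpoints: 2.1, 2.3, 2.5, 2.7, 2.9.
f(2.1) = 0.047, f(2.3) = -4.831, f(2.5) = -11.125, f(2.7) = -18.979, f(2.9) = -28.537.
Sum = Δs · [f(2.1) + f(2.3) + f(2.5) + f(2.7) + f(2.9)].
Sum = -12.685.

-12.685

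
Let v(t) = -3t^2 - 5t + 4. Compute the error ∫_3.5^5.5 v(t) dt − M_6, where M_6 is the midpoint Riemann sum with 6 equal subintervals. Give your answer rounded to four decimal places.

Exact integral: ∫_3.5^5.5 v(t) dt = -160.5.
M_6 ≈ -160.444444.
Error ≈ -160.5 − (-160.444444) ≈ -0.0556.

-0.0556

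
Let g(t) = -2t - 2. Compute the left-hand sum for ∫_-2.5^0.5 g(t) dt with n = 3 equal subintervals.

Δt = (0.5 − (-2.5))/3 = 1.
Left endpoints: -2.5, -1.5, -0.5.
g(-2.5) = 3, g(-1.5) = 1, g(-0.5) = -1.
Sum = Δt · [g(-2.5) + g(-1.5) + g(-0.5)].
Sum = 3.

3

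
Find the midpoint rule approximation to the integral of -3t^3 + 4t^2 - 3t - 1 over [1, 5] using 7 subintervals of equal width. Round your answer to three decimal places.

Δt = (5 − 1)/7 = 4/7.
Midpoints: 9/7, 13/7, 17/7, 3, 25/7, 29/7, 33/7.
f(9/7) = -1585/343, f(13/7) = -4113/343, f(17/7) = -9489/343, f(3) = -55, f(25/7) = -33393/343, f(29/7) = -54225/343, f(33/7) = -82513/343.
Sum = Δt · [f(9/7) + f(13/7) + f(17/7) + ...].
Sum ≈ -340.163.

-340.163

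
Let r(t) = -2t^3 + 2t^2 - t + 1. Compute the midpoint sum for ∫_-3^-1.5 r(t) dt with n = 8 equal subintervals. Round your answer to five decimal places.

Δt = (-1.5 − (-3))/8 = 0.1875.
Midpoints: -2.90625, -2.71875, -2.53125, -2.34375, -2.15625, -1.96875, -1.78125, -1.59375.
r(-2.90625) = 1145125/16384, r(-2.71875) = 961639/16384, r(-2.53125) = 799249/16384, r(-2.34375) = 656659/16384, r(-2.15625) = 532573/16384, r(-1.96875) = 425695/16384, r(-1.78125) = 334729/16384, r(-1.59375) = 258379/16384.
Sum = Δt · [r(-2.90625) + r(-2.71875) + r(-2.53125) + ...].
Sum ≈ 58.52563.

58.52563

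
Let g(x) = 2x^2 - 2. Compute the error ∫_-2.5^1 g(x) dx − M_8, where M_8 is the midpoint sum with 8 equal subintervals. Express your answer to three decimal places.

Exact integral: ∫_-2.5^1 g(x) dx ≈ 4.08333.
M_8 ≈ 3.97168.
Error ≈ 4.08333 − 3.97168 ≈ 0.112.

0.112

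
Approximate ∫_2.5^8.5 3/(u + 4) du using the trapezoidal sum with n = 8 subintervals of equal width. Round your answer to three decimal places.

1.964

Δu = (8.5 − 2.5)/8 = 0.75.
f(2.5) = 6/13, f(3.25) = 12/29, f(4) = 0.375, f(4.75) = 12/35, f(5.5) = 6/19, f(6.25) = 12/41, f(7) = 3/11, f(7.75) = 12/47, f(8.5) = 0.24.
T_8 = (Δu/2)·[f(u_0) + 2f(u_1) + ... + 2f(u_{7}) + f(u_8)].
Sum ≈ 1.964.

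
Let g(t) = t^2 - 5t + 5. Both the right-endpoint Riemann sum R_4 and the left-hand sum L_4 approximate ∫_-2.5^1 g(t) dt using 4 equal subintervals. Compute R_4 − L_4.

-19.90625

R_4 = 26.66015625.
L_4 = 46.56640625.
R_4 − L_4 = -19.90625.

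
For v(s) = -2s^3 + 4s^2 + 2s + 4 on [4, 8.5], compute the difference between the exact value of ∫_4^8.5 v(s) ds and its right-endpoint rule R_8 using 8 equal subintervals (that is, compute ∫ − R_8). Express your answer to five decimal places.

251.58252

Exact integral: ∫_4^8.5 v(s) ds = -1674.28125.
R_8 ≈ -1925.8637695.
Error ≈ -1674.28125 − (-1925.8637695) ≈ 251.58252.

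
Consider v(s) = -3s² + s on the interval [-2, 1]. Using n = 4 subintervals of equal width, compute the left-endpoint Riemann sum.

Δs = (1 − (-2))/4 = 0.75.
Left endpoints: -2, -1.25, -0.5, 0.25.
v(-2) = -14, v(-1.25) = -5.9375, v(-0.5) = -1.25, v(0.25) = 0.0625.
Sum = Δs · [v(-2) + v(-1.25) + v(-0.5) + v(0.25)].
Sum = -15.84375.

-15.84375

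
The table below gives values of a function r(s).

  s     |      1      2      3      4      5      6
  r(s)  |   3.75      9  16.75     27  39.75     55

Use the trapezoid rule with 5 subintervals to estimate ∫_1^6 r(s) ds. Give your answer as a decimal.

Δs = 1.
T_5 = (1/2)·[3.75 + 2·9 + 2·16.75 + 2·27 + 2·39.75 + 55] = 121.875.

121.875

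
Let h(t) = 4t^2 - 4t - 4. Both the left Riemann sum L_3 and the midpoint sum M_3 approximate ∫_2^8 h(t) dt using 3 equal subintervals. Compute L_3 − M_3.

L_3 = 328.
M_3 = 520.
L_3 − M_3 = -192.

-192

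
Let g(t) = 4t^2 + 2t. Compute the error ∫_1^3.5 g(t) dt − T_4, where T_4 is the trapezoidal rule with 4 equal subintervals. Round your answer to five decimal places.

Exact integral: ∫_1^3.5 g(t) dt ≈ 67.0833333.
T_4 = 67.734375.
Error ≈ 67.0833333 − 67.734375 ≈ -0.65104.

-0.65104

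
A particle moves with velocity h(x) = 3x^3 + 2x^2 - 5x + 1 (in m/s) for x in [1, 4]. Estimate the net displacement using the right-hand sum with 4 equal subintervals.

282.140625

Δx = (4 − 1)/4 = 0.75.
Right endpoints: 1.75, 2.5, 3.25, 4.
h(1.75) = 14.453125, h(2.5) = 47.875, h(3.25) = 108.859375, h(4) = 205.
Sum = Δx · [h(1.75) + h(2.5) + h(3.25) + h(4)].
Sum = 282.140625.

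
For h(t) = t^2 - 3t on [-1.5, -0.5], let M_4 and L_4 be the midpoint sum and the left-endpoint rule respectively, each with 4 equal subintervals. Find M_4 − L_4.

-0.640625

M_4 = 4.078125.
L_4 = 4.71875.
M_4 − L_4 = -0.640625.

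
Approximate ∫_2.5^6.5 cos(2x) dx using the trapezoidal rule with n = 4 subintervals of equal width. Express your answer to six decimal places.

Δx = (6.5 − 2.5)/4 = 1.
f(2.5) ≈ 0.283662, f(3.5) ≈ 0.753902, f(4.5) ≈ -0.911130, f(5.5) ≈ 0.004426, f(6.5) ≈ 0.907447.
T_4 = (Δx/2)·[f(x_0) + 2f(x_1) + 2f(x_2) + 2f(x_3) + f(x_4)].
Sum ≈ 0.442752.

0.442752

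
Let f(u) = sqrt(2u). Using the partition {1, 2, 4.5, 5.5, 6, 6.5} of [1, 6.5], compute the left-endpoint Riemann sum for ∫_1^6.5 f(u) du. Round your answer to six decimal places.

12.804577

Subinterval widths: 1, 2.5, 1, 0.5, 0.5.
Left endpoints: 1, 2, 4.5, 5.5, 6.
f(1) ≈ 1.414214, f(2) ≈ 2.000000, f(4.5) ≈ 3.000000, f(5.5) ≈ 3.316625, f(6) ≈ 3.464102.
Sum = Σ Δu_i · f(u_i).
Sum ≈ 12.804577.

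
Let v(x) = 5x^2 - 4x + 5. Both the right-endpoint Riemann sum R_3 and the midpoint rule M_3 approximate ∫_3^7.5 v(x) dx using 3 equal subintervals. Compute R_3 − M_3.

176.34375

R_3 = 758.25.
M_3 = 581.90625.
R_3 − M_3 = 176.34375.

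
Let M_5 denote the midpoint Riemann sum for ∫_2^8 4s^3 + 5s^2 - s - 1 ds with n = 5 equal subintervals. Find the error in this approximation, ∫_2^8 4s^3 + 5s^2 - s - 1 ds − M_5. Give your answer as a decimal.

46.8

Exact integral: ∫_2^8 f(s) ds = 4884.
M_5 = 4837.2.
Error = 4884 − 4837.2 = 46.8.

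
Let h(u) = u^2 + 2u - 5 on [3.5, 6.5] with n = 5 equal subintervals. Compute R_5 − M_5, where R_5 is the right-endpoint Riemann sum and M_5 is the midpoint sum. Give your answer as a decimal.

11.07

R_5 = 103.23.
M_5 = 92.16.
R_5 − M_5 = 11.07.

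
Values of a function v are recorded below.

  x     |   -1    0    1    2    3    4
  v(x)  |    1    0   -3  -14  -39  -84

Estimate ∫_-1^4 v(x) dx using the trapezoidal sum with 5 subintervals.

-97.5

Δx = 1.
T_5 = (1/2)·[1 + 2·0 + 2·(-3) + 2·(-14) + 2·(-39) + (-84)] = -97.5.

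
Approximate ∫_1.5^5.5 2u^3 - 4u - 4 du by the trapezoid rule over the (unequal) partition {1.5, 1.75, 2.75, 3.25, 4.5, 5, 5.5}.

Subinterval widths: 0.25, 1, 0.5, 1.25, 0.5, 0.5.
f(1.5) = -3.25, f(1.75) = -0.28125, f(2.75) = 26.59375, f(3.25) = 51.65625, f(4.5) = 160.25, f(5) = 226, f(5.5) = 306.75.
On each subinterval the trapezoid contributes (Δu_i/2)·[f(u_{i-1}) + f(u_i)].
Sum = 394.46875.

394.46875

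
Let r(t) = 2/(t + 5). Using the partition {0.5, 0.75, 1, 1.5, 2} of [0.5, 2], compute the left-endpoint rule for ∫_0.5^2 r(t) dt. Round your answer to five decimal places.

0.49838

Subinterval widths: 0.25, 0.25, 0.5, 0.5.
Left endpoints: 0.5, 0.75, 1, 1.5.
r(0.5) = 4/11, r(0.75) = 8/23, r(1) = 1/3, r(1.5) = 4/13.
Sum = Σ Δt_i · r(t_i).
Sum ≈ 0.49838.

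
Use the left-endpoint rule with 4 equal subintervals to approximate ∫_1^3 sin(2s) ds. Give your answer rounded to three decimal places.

-0.333

Δs = (3 − 1)/4 = 0.5.
Left endpoints: 1, 1.5, 2, 2.5.
f(1) ≈ 0.909, f(1.5) ≈ 0.141, f(2) ≈ -0.757, f(2.5) ≈ -0.959.
Sum = Δs · [f(1) + f(1.5) + f(2) + f(2.5)].
Sum ≈ -0.333.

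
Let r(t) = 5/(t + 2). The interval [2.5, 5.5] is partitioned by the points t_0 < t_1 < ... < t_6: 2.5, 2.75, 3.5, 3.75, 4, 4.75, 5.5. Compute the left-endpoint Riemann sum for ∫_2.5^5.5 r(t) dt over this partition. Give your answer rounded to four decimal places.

Subinterval widths: 0.25, 0.75, 0.25, 0.25, 0.75, 0.75.
Left endpoints: 2.5, 2.75, 3.5, 3.75, 4, 4.75.
r(2.5) = 10/9, r(2.75) = 20/19, r(3.5) = 10/11, r(3.75) = 20/23, r(4) = 5/6, r(4.75) = 20/27.
Sum = Σ Δt_i · r(t_i).
Sum ≈ 2.6925.

2.6925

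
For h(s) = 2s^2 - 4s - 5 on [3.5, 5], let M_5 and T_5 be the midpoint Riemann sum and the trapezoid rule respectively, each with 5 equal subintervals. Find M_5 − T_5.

M_5 = 21.7275.
T_5 = 21.795.
M_5 − T_5 = -0.0675.

-0.0675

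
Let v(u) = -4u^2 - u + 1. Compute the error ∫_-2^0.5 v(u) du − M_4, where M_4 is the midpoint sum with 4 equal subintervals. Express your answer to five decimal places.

Exact integral: ∫_-2^0.5 v(u) du ≈ -6.4583333.
M_4 = -6.1328125.
Error ≈ -6.4583333 − (-6.1328125) ≈ -0.32552.

-0.32552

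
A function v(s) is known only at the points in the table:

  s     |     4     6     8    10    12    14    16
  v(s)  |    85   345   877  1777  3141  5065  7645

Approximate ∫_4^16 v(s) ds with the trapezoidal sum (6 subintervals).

Δs = 2.
T_6 = (2/2)·[85 + 2·345 + 2·877 + 2·1777 + 2·3141 + 2·5065 + 7645] = 30140.

30140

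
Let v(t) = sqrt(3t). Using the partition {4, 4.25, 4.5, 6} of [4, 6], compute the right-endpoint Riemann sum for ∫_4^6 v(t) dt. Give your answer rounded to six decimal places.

8.175198

Subinterval widths: 0.25, 0.25, 1.5.
Right endpoints: 4.25, 4.5, 6.
v(4.25) ≈ 3.570714, v(4.5) ≈ 3.674235, v(6) ≈ 4.242641.
Sum = Σ Δt_i · v(t_i).
Sum ≈ 8.175198.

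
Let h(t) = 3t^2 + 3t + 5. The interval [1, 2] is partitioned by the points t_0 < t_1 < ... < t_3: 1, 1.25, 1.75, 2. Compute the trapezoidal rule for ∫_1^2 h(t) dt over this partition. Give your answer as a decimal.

16.578125

Subinterval widths: 0.25, 0.5, 0.25.
h(1) = 11, h(1.25) = 13.4375, h(1.75) = 19.4375, h(2) = 23.
On each subinterval the trapezoid contributes (Δt_i/2)·[h(t_{i-1}) + h(t_i)].
Sum = 16.578125.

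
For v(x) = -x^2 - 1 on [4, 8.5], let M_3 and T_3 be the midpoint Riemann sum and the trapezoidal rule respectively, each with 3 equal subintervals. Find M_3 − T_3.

M_3 = -187.03125.
T_3 = -189.5625.
M_3 − T_3 = 2.53125.

2.53125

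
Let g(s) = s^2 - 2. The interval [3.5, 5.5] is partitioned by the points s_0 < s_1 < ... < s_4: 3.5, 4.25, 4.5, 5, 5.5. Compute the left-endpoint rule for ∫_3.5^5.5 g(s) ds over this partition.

Subinterval widths: 0.75, 0.25, 0.5, 0.5.
Left endpoints: 3.5, 4.25, 4.5, 5.
g(3.5) = 10.25, g(4.25) = 16.0625, g(4.5) = 18.25, g(5) = 23.
Sum = Σ Δs_i · g(s_i).
Sum = 32.328125.

32.328125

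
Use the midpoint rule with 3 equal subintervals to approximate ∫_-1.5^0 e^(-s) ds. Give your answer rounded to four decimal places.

3.4457

Δs = (0 − (-1.5))/3 = 0.5.
Midpoints: -1.25, -0.75, -0.25.
f(-1.25) ≈ 3.4903, f(-0.75) ≈ 2.1170, f(-0.25) ≈ 1.2840.
Sum = Δs · [f(-1.25) + f(-0.75) + f(-0.25)].
Sum ≈ 3.4457.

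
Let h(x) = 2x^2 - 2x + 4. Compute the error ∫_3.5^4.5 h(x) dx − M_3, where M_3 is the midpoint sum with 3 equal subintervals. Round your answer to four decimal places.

0.0185

Exact integral: ∫_3.5^4.5 h(x) dx ≈ 28.166667.
M_3 ≈ 28.148148.
Error ≈ 28.166667 − 28.148148 ≈ 0.0185.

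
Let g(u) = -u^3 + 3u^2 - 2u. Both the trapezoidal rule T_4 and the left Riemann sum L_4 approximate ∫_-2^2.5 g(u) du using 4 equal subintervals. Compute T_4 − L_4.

-14.5546875

T_4 ≈ 17.74511719.
L_4 ≈ 32.29980469.
T_4 − L_4 = -14.5546875.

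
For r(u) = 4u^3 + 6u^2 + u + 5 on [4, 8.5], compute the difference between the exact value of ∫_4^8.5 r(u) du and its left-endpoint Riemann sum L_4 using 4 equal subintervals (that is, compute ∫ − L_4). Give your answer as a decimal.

1353.26953125

Exact integral: ∫_4^8.5 r(u) du = 6114.9375.
L_4 = 4761.66796875.
Error = 6114.9375 − 4761.66796875 = 1353.26953125.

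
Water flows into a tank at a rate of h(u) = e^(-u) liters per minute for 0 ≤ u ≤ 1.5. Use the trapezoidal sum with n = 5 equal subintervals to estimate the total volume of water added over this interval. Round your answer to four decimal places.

0.7827

Δu = (1.5 − 0)/5 = 0.3.
h(0) ≈ 1.0000, h(0.3) ≈ 0.7408, h(0.6) ≈ 0.5488, h(0.9) ≈ 0.4066, h(1.2) ≈ 0.3012, h(1.5) ≈ 0.2231.
T_5 = (Δu/2)·[h(u_0) + 2h(u_1) + ... + 2h(u_{4}) + h(u_5)].
Sum ≈ 0.7827.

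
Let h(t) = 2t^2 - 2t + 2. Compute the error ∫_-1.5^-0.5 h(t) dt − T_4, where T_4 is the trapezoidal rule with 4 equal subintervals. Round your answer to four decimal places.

Exact integral: ∫_-1.5^-0.5 h(t) dt ≈ 6.166667.
T_4 = 6.1875.
Error ≈ 6.166667 − 6.1875 ≈ -0.0208.

-0.0208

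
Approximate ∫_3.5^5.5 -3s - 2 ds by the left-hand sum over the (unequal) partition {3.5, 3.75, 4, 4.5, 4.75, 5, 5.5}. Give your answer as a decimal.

Subinterval widths: 0.25, 0.25, 0.5, 0.25, 0.25, 0.5.
Left endpoints: 3.5, 3.75, 4, 4.5, 4.75, 5.
f(3.5) = -12.5, f(3.75) = -13.25, f(4) = -14, f(4.5) = -15.5, f(4.75) = -16.25, f(5) = -17.
Sum = Σ Δs_i · f(s_i).
Sum = -29.875.

-29.875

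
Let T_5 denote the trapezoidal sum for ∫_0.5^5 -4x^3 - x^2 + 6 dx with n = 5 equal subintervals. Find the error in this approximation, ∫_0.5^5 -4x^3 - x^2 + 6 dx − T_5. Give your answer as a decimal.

Exact integral: ∫_0.5^5 f(x) dx = -639.5625.
T_5 = -660.2175.
Error = -639.5625 − (-660.2175) = 20.655.

20.655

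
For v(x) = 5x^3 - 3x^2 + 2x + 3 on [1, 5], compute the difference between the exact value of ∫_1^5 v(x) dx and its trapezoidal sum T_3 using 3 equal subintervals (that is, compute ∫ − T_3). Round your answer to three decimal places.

-49.778

Exact integral: ∫_1^5 v(x) dx = 692.
T_3 ≈ 741.77778.
Error ≈ 692 − 741.77778 ≈ -49.778.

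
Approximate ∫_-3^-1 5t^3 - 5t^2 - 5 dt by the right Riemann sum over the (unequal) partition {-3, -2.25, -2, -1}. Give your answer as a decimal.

-96.69921875

Subinterval widths: 0.75, 0.25, 1.
Right endpoints: -2.25, -2, -1.
f(-2.25) = -87.265625, f(-2) = -65, f(-1) = -15.
Sum = Σ Δt_i · f(t_i).
Sum = -96.69921875.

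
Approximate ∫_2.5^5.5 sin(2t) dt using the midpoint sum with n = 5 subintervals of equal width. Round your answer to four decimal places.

Δt = (5.5 − 2.5)/5 = 0.6.
Midpoints: 2.8, 3.4, 4, 4.6, 5.2.
f(2.8) ≈ -0.6313, f(3.4) ≈ 0.4941, f(4) ≈ 0.9894, f(4.6) ≈ 0.2229, f(5.2) ≈ -0.8278.
Sum = Δt · [f(2.8) + f(3.4) + f(4) + f(4.6) + f(5.2)].
Sum ≈ 0.1484.

0.1484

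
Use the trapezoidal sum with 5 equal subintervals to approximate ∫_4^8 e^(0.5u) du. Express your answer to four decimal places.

Δu = (8 − 4)/5 = 0.8.
f(4) ≈ 7.3891, f(4.8) ≈ 11.0232, f(5.6) ≈ 16.4446, f(6.4) ≈ 24.5325, f(7.2) ≈ 36.5982, f(8) ≈ 54.5982.
T_5 = (Δu/2)·[f(u_0) + 2f(u_1) + ... + 2f(u_{4}) + f(u_5)].
Sum ≈ 95.6738.

95.6738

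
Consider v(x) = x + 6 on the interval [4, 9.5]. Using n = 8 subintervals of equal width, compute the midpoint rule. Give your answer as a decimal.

Δx = (9.5 − 4)/8 = 0.6875.
Midpoints: 4.34375, 5.03125, 5.71875, 6.40625, 7.09375, 7.78125, 8.46875, 9.15625.
v(4.34375) = 10.34375, v(5.03125) = 11.03125, v(5.71875) = 11.71875, v(6.40625) = 12.40625, v(7.09375) = 13.09375, v(7.78125) = 13.78125, v(8.46875) = 14.46875, v(9.15625) = 15.15625.
Sum = Δx · [v(4.34375) + v(5.03125) + v(5.71875) + ...].
Sum = 70.125.

70.125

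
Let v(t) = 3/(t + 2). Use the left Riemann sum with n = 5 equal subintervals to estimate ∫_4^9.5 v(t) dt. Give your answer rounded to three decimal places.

2.089

Δt = (9.5 − 4)/5 = 1.1.
Left endpoints: 4, 5.1, 6.2, 7.3, 8.4.
v(4) = 0.5, v(5.1) = 30/71, v(6.2) = 15/41, v(7.3) = 10/31, v(8.4) = 15/52.
Sum = Δt · [v(4) + v(5.1) + v(6.2) + v(7.3) + v(8.4)].
Sum ≈ 2.089.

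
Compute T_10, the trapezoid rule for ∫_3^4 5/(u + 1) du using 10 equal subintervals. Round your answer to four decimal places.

Δu = (4 − 3)/10 = 0.1.
f(3) = 1.25, f(3.1) = 50/41, f(3.2) = 25/21, f(3.3) = 50/43, f(3.4) = 25/22, f(3.5) = 10/9, f(3.6) = 25/23, f(3.7) = 50/47, f(3.8) = 25/24, f(3.9) = 50/49, f(4) = 1.
T_10 = (Δu/2)·[f(u_0) + 2f(u_1) + ... + 2f(u_{9}) + f(u_10)].
Sum ≈ 1.1158.

1.1158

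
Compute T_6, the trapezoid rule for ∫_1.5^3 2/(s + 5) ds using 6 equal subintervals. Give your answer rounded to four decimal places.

0.4154

Δs = (3 − 1.5)/6 = 0.25.
f(1.5) = 4/13, f(1.75) = 8/27, f(2) = 2/7, f(2.25) = 8/29, f(2.5) = 4/15, f(2.75) = 8/31, f(3) = 0.25.
T_6 = (Δs/2)·[f(s_0) + 2f(s_1) + ... + 2f(s_{5}) + f(s_6)].
Sum ≈ 0.4154.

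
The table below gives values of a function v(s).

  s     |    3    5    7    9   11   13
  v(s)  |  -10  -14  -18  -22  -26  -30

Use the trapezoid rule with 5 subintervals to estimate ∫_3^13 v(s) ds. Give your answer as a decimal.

-200

Δs = 2.
T_5 = (2/2)·[(-10) + 2·(-14) + 2·(-18) + 2·(-22) + 2·(-26) + (-30)] = -200.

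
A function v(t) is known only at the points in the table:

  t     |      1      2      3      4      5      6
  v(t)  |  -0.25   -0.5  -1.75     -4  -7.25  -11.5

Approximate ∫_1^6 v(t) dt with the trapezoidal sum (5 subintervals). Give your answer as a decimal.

-19.375

Δt = 1.
T_5 = (1/2)·[(-0.25) + 2·(-0.5) + 2·(-1.75) + 2·(-4) + 2·(-7.25) + (-11.5)] = -19.375.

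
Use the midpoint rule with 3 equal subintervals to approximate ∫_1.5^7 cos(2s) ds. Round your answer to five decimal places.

0.80633

Δs = (7 − 1.5)/3 = 11/6.
Midpoints: 29/12, 4.25, 73/12.
f(29/12) ≈ 0.12065, f(4.25) ≈ -0.60201, f(73/12) ≈ 0.92118.
Sum = Δs · [f(29/12) + f(4.25) + f(73/12)].
Sum ≈ 0.80633.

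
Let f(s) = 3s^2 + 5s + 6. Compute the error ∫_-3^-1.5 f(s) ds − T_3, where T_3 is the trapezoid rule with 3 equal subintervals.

Exact integral: ∫_-3^-1.5 f(s) ds = 15.75.
T_3 = 15.9375.
Error = 15.75 − 15.9375 = -0.1875.

-0.1875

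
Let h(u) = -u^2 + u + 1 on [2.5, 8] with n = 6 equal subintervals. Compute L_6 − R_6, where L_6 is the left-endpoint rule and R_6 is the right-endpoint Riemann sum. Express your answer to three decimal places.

47.896

L_6 ≈ -107.90567.
R_6 ≈ -155.80150.
L_6 − R_6 ≈ 47.896.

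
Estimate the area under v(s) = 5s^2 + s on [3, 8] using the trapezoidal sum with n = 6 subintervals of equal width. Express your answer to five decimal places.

838.72685

Δs = (8 − 3)/6 = 5/6.
v(3) = 48, v(23/6) = 2783/36, v(14/3) = 1022/9, v(5.5) = 156.75, v(19/3) = 1862/9, v(43/6) = 9503/36, v(8) = 328.
T_6 = (Δs/2)·[v(s_0) + 2v(s_1) + ... + 2v(s_{5}) + v(s_6)].
Sum ≈ 838.72685.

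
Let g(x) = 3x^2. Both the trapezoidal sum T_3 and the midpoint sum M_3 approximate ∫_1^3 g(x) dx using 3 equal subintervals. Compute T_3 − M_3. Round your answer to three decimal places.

T_3 ≈ 26.44444.
M_3 ≈ 25.77778.
T_3 − M_3 ≈ 0.667.

0.667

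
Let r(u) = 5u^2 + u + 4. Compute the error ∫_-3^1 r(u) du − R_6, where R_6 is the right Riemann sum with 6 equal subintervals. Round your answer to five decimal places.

10.51852

Exact integral: ∫_-3^1 r(u) du ≈ 58.6666667.
R_6 ≈ 48.1481481.
Error ≈ 58.6666667 − 48.1481481 ≈ 10.51852.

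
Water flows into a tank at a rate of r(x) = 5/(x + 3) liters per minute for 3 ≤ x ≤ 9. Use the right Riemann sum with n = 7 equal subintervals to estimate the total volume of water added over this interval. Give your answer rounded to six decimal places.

Δx = (9 − 3)/7 = 6/7.
Right endpoints: 27/7, 33/7, 39/7, 45/7, 51/7, 57/7, 9.
r(27/7) = 35/48, r(33/7) = 35/54, r(39/7) = 7/12, r(45/7) = 35/66, r(51/7) = 35/72, r(57/7) = 35/78, r(9) = 5/12.
Sum = Δx · [r(27/7) + r(33/7) + r(39/7) + ...].
Sum ≈ 3.293526.

3.293526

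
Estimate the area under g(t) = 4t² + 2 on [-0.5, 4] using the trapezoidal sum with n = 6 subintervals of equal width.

Δt = (4 − (-0.5))/6 = 0.75.
g(-0.5) = 3, g(0.25) = 2.25, g(1) = 6, g(1.75) = 14.25, g(2.5) = 27, g(3.25) = 44.25, g(4) = 66.
T_6 = (Δt/2)·[g(t_0) + 2g(t_1) + ... + 2g(t_{5}) + g(t_6)].
Sum = 96.1875.

96.1875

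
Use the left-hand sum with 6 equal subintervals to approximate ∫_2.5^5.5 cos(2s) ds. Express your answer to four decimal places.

0.0510

Δs = (5.5 − 2.5)/6 = 0.5.
Left endpoints: 2.5, 3, 3.5, 4, 4.5, 5.
f(2.5) ≈ 0.2837, f(3) ≈ 0.9602, f(3.5) ≈ 0.7539, f(4) ≈ -0.1455, f(4.5) ≈ -0.9111, f(5) ≈ -0.8391.
Sum = Δs · [f(2.5) + f(3) + f(3.5) + ...].
Sum ≈ 0.0510.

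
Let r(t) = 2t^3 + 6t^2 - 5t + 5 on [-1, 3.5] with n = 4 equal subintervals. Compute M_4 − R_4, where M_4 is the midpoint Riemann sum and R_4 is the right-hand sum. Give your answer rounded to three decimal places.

M_4 ≈ 150.24902.
R_4 ≈ 244.14258.
M_4 − R_4 ≈ -93.894.

-93.894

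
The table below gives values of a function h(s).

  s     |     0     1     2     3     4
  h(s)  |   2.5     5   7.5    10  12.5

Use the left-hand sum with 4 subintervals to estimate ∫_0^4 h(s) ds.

25

Δs = 1.
Sum = 1·[2.5 + 5 + 7.5 + 10] = 25.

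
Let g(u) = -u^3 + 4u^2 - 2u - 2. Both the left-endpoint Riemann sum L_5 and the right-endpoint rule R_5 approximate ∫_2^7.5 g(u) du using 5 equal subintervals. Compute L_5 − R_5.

L_5 = -191.07.
R_5 = -428.5325.
L_5 − R_5 = 237.4625.

237.4625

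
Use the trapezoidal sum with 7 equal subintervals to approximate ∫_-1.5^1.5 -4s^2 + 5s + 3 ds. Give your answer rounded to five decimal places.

Δs = (1.5 − (-1.5))/7 = 3/7.
f(-1.5) = -13.5, f(-15/14) = -681/98, f(-9/14) = -183/98, f(-3/14) = 171/98, f(3/14) = 381/98, f(9/14) = 447/98, f(15/14) = 369/98, f(1.5) = 1.5.
T_7 = (Δs/2)·[f(s_0) + 2f(s_1) + ... + 2f(s_{6}) + f(s_7)].
Sum ≈ -0.36735.

-0.36735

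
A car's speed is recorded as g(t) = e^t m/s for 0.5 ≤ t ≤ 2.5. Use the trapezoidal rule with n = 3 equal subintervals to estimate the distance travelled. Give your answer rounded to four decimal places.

Δt = (2.5 − 0.5)/3 = 2/3.
g(0.5) ≈ 1.6487, g(7/6) ≈ 3.2113, g(11/6) ≈ 6.2547, g(2.5) ≈ 12.1825.
T_3 = (Δt/2)·[g(t_0) + 2g(t_1) + 2g(t_2) + g(t_3)].
Sum ≈ 10.9211.

10.9211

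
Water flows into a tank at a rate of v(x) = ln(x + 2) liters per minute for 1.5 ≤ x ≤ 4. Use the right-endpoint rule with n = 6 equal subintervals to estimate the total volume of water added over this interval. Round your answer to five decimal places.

3.97646

Δx = (4 − 1.5)/6 = 5/12.
Right endpoints: 23/12, 7/3, 2.75, 19/6, 43/12, 4.
v(23/12) ≈ 1.36524, v(7/3) ≈ 1.46634, v(2.75) ≈ 1.55814, v(19/6) ≈ 1.64223, v(43/12) ≈ 1.71979, v(4) ≈ 1.79176.
Sum = Δx · [v(23/12) + v(7/3) + v(2.75) + ...].
Sum ≈ 3.97646.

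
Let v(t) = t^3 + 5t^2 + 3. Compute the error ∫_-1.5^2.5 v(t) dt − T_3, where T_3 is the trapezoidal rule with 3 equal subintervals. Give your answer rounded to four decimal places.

Exact integral: ∫_-1.5^2.5 v(t) dt ≈ 52.166667.
T_3 ≈ 59.870370.
Error ≈ 52.166667 − 59.870370 ≈ -7.7037.

-7.7037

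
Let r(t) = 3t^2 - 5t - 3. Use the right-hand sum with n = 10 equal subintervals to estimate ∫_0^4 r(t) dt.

Δt = (4 − 0)/10 = 0.4.
Right endpoints: 0.4, 0.8, 1.2, 1.6, 2, 2.4, 2.8, 3.2, 3.6, 4.
r(0.4) = -4.52, r(0.8) = -5.08, r(1.2) = -4.68, r(1.6) = -3.32, r(2) = -1, r(2.4) = 2.28, r(2.8) = 6.52, r(3.2) = 11.72, r(3.6) = 17.88, r(4) = 25.
Sum = Δt · [r(0.4) + r(0.8) + r(1.2) + ...].
Sum = 17.92.

17.92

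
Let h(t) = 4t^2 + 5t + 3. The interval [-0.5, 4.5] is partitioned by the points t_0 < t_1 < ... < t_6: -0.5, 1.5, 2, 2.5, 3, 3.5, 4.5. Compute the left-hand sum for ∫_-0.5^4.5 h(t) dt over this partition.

144

Subinterval widths: 2, 0.5, 0.5, 0.5, 0.5, 1.
Left endpoints: -0.5, 1.5, 2, 2.5, 3, 3.5.
h(-0.5) = 1.5, h(1.5) = 19.5, h(2) = 29, h(2.5) = 40.5, h(3) = 54, h(3.5) = 69.5.
Sum = Σ Δt_i · h(t_i).
Sum = 144.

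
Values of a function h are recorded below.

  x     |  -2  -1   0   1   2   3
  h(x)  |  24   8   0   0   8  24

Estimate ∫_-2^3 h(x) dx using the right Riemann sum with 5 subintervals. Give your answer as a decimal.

40

Δx = 1.
Sum = 1·[8 + 0 + 0 + 8 + 24] = 40.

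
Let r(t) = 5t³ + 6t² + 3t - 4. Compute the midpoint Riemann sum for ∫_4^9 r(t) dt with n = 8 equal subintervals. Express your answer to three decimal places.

Δt = (9 − 4)/8 = 0.625.
Midpoints: 4.3125, 4.9375, 5.5625, 6.1875, 6.8125, 7.4375, 8.0625, 8.6875.
r(4.3125) = 2136209/4096, r(4.9375) = 3108619/4096, r(5.5625) = 4337229/4096, r(6.1875) = 5852039/4096, r(6.8125) = 7683049/4096, r(7.4375) = 9860259/4096, r(8.0625) = 12413669/4096, r(8.6875) = 15373279/4096.
Sum = Δt · [r(4.3125) + r(4.9375) + r(5.5625) + ...].
Sum ≈ 9271.904.

9271.904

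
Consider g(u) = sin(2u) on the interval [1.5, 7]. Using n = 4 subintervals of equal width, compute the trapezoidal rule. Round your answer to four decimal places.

Δu = (7 − 1.5)/4 = 1.375.
g(1.5) ≈ 0.1411, g(2.875) ≈ -0.5083, g(4.25) ≈ 0.7985, g(5.625) ≈ -0.9678, g(7) ≈ 0.9906.
T_4 = (Δu/2)·[g(u_0) + 2g(u_1) + 2g(u_2) + 2g(u_3) + g(u_4)].
Sum ≈ -0.1536.

-0.1536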